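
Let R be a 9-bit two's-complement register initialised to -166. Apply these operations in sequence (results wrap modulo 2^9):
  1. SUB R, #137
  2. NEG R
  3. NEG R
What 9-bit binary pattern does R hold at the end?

Start: R = -166 = 101011010.
R = -166 − 137 = -303; wraps to 209 = 011010001
R = −(209) = -209 = 100101111
R = −(-209) = 209 = 011010001

011010001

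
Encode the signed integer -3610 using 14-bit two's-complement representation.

|-3610| = 3610 = 00111000011010 in 14 bits.
Invert the bits: 11000111100101. Add 1: 11000111100110.
Check: 11000111100110 reads as 12774 − 16384 = -3610.

11000111100110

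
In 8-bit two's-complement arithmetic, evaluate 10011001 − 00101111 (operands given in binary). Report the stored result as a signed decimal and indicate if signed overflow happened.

106; overflow

10011001 = -103 (signed)
00101111 = 47 (signed)
Subtract via negate-and-add: invert 00101111 + 1 = 11010001 (i.e. -47).
  10011001
+ 11010001
= 01101010  (discard carry-out 1)
Result 01101010: MSB = 0 → value 106.
Both addends (after negating the subtrahend) are negative but the stored result is non-negative: signed overflow. The true value -103 − 47 = -150 lies outside [-128, 127].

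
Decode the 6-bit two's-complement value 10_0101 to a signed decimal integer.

MSB is 1, so the value is negative.
Unsigned reading: 37. Subtract 2^6 = 64: 37 − 64 = -27.

-27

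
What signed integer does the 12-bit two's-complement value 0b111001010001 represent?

MSB is 1, so the value is negative.
Invert: 000110101110. Add 1: 000110101111 = 431. So the value is −431.

-431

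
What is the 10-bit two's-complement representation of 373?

373 is non-negative, so write it directly in 10 bits: 0101110101.

0101110101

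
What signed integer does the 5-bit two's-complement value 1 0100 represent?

MSB is 1, so the value is negative.
Unsigned reading: 20. Subtract 2^5 = 32: 20 − 32 = -12.

-12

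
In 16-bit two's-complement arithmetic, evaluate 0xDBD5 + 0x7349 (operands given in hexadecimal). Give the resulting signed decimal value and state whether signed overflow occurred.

20254; no overflow

0xDBD5 = 1101101111010101 = -9259 (signed)
0x7349 = 0111001101001001 = 29513 (signed)
  1101101111010101
+ 0111001101001001
= 0100111100011110  (discard carry-out 1)
Result 0100111100011110: MSB = 0 → value 20254.
Addends have opposite signs, so signed overflow cannot occur.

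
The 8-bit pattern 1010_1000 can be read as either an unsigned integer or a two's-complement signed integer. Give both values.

Unsigned: 10101000 = 168.
Signed: MSB=1 → 168 − 256 = -88.

unsigned = 168, signed = -88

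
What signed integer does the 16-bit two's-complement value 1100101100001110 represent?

-13554

MSB is 1, so the value is negative.
Invert: 0011010011110001. Add 1: 0011010011110010 = 13554. So the value is −13554.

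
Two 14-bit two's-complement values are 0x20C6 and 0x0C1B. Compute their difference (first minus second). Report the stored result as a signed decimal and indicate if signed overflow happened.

5291; overflow

0x20C6 = 10000011000110 = -7994 (signed)
0x0C1B = 00110000011011 = 3099 (signed)
Subtract via negate-and-add: invert 00110000011011 + 1 = 11001111100101 (i.e. -3099).
  10000011000110
+ 11001111100101
= 01010010101011  (discard carry-out 1)
Result 01010010101011: MSB = 0 → value 5291.
Both addends (after negating the subtrahend) are negative but the stored result is non-negative: signed overflow. The true value -7994 − 3099 = -11093 lies outside [-8192, 8191].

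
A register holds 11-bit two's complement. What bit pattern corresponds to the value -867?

10010011101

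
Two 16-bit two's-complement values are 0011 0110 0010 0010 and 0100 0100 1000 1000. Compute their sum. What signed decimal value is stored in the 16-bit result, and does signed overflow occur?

0011 0110 0010 0010 → 0011011000100010 = 13858 (signed)
0100 0100 1000 1000 → 0100010010001000 = 17544 (signed)
  0011011000100010
+ 0100010010001000
= 0111101010101010
Result 0111101010101010: MSB = 0 → value 31402.
Both addends are non-negative and so is the stored result: no signed overflow.

31402; no overflow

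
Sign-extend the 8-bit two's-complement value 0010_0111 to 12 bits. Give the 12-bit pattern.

MSB of 00100111 is 0; replicate it into the new high bits.
0000|00100111 → 000000100111 (still 39).

000000100111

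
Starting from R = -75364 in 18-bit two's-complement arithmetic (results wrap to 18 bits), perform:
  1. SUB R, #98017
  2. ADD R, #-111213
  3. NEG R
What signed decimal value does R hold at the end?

22450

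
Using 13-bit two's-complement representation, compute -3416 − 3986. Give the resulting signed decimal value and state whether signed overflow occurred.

-3416 → 1001010101000
3986 → 0111110010010
Subtract via negate-and-add: invert 0111110010010 + 1 = 1000001101110 (i.e. -3986).
  1001010101000
+ 1000001101110
= 0001100010110  (discard carry-out 1)
Result 0001100010110: MSB = 0 → value 790.
Both addends (after negating the subtrahend) are negative but the stored result is non-negative: signed overflow. The true value -3416 − 3986 = -7402 lies outside [-4096, 4095].

790; overflow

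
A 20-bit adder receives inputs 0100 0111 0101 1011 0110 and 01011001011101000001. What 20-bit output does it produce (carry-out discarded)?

10100000110011110111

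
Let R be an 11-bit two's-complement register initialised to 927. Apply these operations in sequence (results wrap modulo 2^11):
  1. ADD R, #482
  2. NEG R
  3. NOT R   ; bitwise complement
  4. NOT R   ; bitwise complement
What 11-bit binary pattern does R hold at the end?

01001111111

Start: R = 927 = 01110011111.
R = 927 + 482 = 1409; wraps to -639 = 10110000001
R = −(-639) = 639 = 01001111111
R = NOT 01001111111 = 10110000000 = -640
R = NOT 10110000000 = 01001111111 = 639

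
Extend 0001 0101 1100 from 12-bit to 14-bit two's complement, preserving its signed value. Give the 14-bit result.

00000101011100

MSB of 000101011100 is 0; replicate it into the new high bits.
00|000101011100 → 00000101011100 (still 348).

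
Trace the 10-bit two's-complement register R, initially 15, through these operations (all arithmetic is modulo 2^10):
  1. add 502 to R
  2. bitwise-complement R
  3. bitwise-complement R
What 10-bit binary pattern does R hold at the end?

1000000101

Start: R = 15 = 0000001111.
R = 15 + 502 = 517; wraps to -507 = 1000000101
R = NOT 1000000101 = 0111111010 = 506
R = NOT 0111111010 = 1000000101 = -507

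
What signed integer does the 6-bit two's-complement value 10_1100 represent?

-20

MSB is 1, so the value is negative.
Unsigned reading: 44. Subtract 2^6 = 64: 44 − 64 = -20.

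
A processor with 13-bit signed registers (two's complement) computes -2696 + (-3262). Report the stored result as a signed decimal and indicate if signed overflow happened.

2234; overflow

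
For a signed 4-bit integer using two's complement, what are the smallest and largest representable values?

min = -8, max = 7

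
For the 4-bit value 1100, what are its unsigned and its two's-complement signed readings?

unsigned = 12, signed = -4

Unsigned: 1100 = 12.
Signed: MSB=1 → 12 − 16 = -4.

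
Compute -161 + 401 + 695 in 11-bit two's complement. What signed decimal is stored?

935

-161 + 401 = 240 (00011110000)
240 + 695 = 935 (01110100111)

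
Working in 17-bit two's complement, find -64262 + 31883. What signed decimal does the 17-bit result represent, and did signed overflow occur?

-64262 → 10000010011111010
31883 → 00111110010001011
  10000010011111010
+ 00111110010001011
= 11000000110000101
Result 11000000110000101: MSB = 1 → 98693 − 131072 = -32379.
Addends have opposite signs, so signed overflow cannot occur.

-32379; no overflow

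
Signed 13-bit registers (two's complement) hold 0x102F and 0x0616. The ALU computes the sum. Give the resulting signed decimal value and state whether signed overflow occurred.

0x102F = 1000000101111 = -4049 (signed)
0x0616 = 0011000010110 = 1558 (signed)
  1000000101111
+ 0011000010110
= 1011001000101
Result 1011001000101: MSB = 1 → 5701 − 8192 = -2491.
Addends have opposite signs, so signed overflow cannot occur.

-2491; no overflow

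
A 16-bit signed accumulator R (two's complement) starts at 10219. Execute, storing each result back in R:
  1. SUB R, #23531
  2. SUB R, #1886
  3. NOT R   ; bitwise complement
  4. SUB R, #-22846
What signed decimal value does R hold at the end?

-27493

Start: R = 10219 = 0010011111101011.
R = 10219 − 23531 = -13312 = 1100110000000000
R = -13312 − 1886 = -15198 = 1100010010100010
R = NOT 1100010010100010 = 0011101101011101 = 15197
R = 15197 − (-22846) = 38043; wraps to -27493 = 1001010010011011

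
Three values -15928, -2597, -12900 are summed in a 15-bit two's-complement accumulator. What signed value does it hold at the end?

1343

-15928 + (-2597) = -18525 → wraps to 14243 (011011110100011)
14243 + (-12900) = 1343 (000010100111111)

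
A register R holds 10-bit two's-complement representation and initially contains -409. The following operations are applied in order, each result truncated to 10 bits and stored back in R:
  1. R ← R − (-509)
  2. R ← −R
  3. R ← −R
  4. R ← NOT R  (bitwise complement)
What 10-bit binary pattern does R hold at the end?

Start: R = -409 = 1001100111.
R = -409 − (-509) = 100 = 0001100100
R = −(100) = -100 = 1110011100
R = −(-100) = 100 = 0001100100
R = NOT 0001100100 = 1110011011 = -101

1110011011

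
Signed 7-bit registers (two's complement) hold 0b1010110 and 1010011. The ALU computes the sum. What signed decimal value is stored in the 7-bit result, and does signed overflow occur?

0b1010110 → 1010110 = -42 (signed)
1010011 = -45 (signed)
  1010110
+ 1010011
= 0101001  (discard carry-out 1)
Result 0101001: MSB = 0 → value 41.
Both addends are negative but the stored result is non-negative: signed overflow. The true value -42 + (-45) = -87 lies outside [-64, 63].

41; overflow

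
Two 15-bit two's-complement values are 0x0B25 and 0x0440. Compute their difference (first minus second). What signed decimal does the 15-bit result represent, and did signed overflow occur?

0x0B25 = 000101100100101 = 2853 (signed)
0x0440 = 000010001000000 = 1088 (signed)
Subtract via negate-and-add: invert 000010001000000 + 1 = 111101111000000 (i.e. -1088).
  000101100100101
+ 111101111000000
= 000011011100101  (discard carry-out 1)
Result 000011011100101: MSB = 0 → value 1765.
Addends (after negating the subtrahend) have opposite signs, so signed overflow cannot occur.

1765; no overflow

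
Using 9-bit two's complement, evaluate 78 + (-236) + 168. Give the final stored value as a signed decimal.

78 + (-236) = -158 (101100010)
-158 + 168 = 10 (000001010)

10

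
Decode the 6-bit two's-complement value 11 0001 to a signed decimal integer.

-15

MSB is 1, so the value is negative.
Invert: 001110. Add 1: 001111 = 15. So the value is −15.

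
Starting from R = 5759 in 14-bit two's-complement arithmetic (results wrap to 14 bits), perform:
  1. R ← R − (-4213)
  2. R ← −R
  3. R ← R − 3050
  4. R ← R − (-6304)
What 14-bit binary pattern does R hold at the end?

Start: R = 5759 = 01011001111111.
R = 5759 − (-4213) = 9972; wraps to -6412 = 10011011110100
R = −(-6412) = 6412 = 01100100001100
R = 6412 − 3050 = 3362 = 00110100100010
R = 3362 − (-6304) = 9666; wraps to -6718 = 10010111000010

10010111000010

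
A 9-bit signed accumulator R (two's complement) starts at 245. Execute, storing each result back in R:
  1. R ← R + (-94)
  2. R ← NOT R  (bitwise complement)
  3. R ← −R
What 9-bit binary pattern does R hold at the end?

Start: R = 245 = 011110101.
R = 245 + (-94) = 151 = 010010111
R = NOT 010010111 = 101101000 = -152
R = −(-152) = 152 = 010011000

010011000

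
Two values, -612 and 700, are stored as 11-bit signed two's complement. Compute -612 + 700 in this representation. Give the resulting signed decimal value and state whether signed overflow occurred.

-612 → 10110011100
700 → 01010111100
  10110011100
+ 01010111100
= 00001011000  (discard carry-out 1)
Result 00001011000: MSB = 0 → value 88.
Addends have opposite signs, so signed overflow cannot occur.

88; no overflow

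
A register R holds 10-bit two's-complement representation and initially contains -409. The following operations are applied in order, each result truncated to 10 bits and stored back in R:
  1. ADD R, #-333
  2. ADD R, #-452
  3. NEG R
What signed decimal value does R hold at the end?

Start: R = -409 = 1001100111.
R = -409 + (-333) = -742; wraps to 282 = 0100011010
R = 282 + (-452) = -170 = 1101010110
R = −(-170) = 170 = 0010101010

170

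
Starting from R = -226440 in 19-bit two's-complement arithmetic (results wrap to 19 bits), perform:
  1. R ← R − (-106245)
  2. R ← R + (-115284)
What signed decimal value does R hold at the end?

Start: R = -226440 = 1001000101101111000.
R = -226440 − (-106245) = -120195 = 1100010101001111101
R = -120195 + (-115284) = -235479 = 1000110100000101001

-235479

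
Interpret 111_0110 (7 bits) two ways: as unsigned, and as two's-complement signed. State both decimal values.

unsigned = 118, signed = -10

Unsigned: 1110110 = 118.
Signed: MSB=1 → 118 − 128 = -10.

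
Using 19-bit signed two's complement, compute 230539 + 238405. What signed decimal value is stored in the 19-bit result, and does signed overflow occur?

-55344; overflow

230539 → 0111000010010001011
238405 → 0111010001101000101
  0111000010010001011
+ 0111010001101000101
= 1110010011111010000
Result 1110010011111010000: MSB = 1 → 468944 − 524288 = -55344.
Both addends are non-negative but the stored result is negative: signed overflow. The true value 230539 + 238405 = 468944 lies outside [-262144, 262143].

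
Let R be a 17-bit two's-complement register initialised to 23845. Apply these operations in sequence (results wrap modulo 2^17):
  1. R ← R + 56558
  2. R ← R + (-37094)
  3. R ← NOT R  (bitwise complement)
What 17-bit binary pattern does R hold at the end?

Start: R = 23845 = 00101110100100101.
R = 23845 + 56558 = 80403; wraps to -50669 = 10011101000010011
R = -50669 + (-37094) = -87763; wraps to 43309 = 01010100100101101
R = NOT 01010100100101101 = 10101011011010010 = -43310

10101011011010010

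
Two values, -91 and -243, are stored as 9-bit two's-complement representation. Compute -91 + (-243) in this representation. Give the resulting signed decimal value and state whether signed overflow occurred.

178; overflow

-91 → 110100101
-243 → 100001101
  110100101
+ 100001101
= 010110010  (discard carry-out 1)
Result 010110010: MSB = 0 → value 178.
Both addends are negative but the stored result is non-negative: signed overflow. The true value -91 + (-243) = -334 lies outside [-256, 255].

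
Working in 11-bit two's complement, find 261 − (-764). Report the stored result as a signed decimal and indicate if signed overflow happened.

261 → 00100000101
-764 → 10100000100
Subtract via negate-and-add: invert 10100000100 + 1 = 01011111100 (i.e. 764).
  00100000101
+ 01011111100
= 10000000001
Result 10000000001: MSB = 1 → 1025 − 2048 = -1023.
Both addends (after negating the subtrahend) are non-negative but the stored result is negative: signed overflow. The true value 261 − (-764) = 1025 lies outside [-1024, 1023].

-1023; overflow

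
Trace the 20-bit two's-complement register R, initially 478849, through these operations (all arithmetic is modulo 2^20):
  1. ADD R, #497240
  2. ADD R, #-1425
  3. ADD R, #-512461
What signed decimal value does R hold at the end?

462203

Start: R = 478849 = 01110100111010000001.
R = 478849 + 497240 = 976089; wraps to -72487 = 11101110010011011001
R = -72487 + (-1425) = -73912 = 11101101111101001000
R = -73912 + (-512461) = -586373; wraps to 462203 = 01110000110101111011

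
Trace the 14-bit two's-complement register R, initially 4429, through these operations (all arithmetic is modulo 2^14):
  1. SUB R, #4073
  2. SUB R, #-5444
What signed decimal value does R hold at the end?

Start: R = 4429 = 01000101001101.
R = 4429 − 4073 = 356 = 00000101100100
R = 356 − (-5444) = 5800 = 01011010101000

5800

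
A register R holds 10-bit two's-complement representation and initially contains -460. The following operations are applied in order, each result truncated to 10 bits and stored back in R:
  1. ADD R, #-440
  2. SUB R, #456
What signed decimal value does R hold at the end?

Start: R = -460 = 1000110100.
R = -460 + (-440) = -900; wraps to 124 = 0001111100
R = 124 − 456 = -332 = 1010110100

-332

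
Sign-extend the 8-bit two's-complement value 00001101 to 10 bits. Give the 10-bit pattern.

MSB of 00001101 is 0; replicate it into the new high bits.
00|00001101 → 0000001101 (still 13).

0000001101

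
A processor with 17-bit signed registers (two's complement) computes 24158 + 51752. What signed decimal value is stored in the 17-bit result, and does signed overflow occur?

-55162; overflow

24158 → 00101111001011110
51752 → 01100101000101000
  00101111001011110
+ 01100101000101000
= 10010100010000110
Result 10010100010000110: MSB = 1 → 75910 − 131072 = -55162.
Both addends are non-negative but the stored result is negative: signed overflow. The true value 24158 + 51752 = 75910 lies outside [-65536, 65535].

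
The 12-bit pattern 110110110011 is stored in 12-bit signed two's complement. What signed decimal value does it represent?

MSB is 1, so the value is negative.
Invert: 001001001100. Add 1: 001001001101 = 589. So the value is −589.

-589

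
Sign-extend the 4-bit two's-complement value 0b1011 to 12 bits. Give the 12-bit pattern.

111111111011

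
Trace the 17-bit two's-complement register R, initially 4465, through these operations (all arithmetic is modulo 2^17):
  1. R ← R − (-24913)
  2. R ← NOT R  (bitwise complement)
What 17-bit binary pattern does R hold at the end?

11000110100111101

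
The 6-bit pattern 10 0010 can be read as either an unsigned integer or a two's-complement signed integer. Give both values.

unsigned = 34, signed = -30

Unsigned: 100010 = 34.
Signed: MSB=1 → 34 − 64 = -30.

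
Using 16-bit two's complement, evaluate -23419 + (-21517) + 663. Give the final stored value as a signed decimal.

21263

-23419 + (-21517) = -44936 → wraps to 20600 (0101000001111000)
20600 + 663 = 21263 (0101001100001111)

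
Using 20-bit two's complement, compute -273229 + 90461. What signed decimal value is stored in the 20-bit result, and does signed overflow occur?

-182768; no overflow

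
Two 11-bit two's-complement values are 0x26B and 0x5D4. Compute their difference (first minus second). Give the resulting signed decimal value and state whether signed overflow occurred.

-873; overflow

0x26B = 01001101011 = 619 (signed)
0x5D4 = 10111010100 = -556 (signed)
Subtract via negate-and-add: invert 10111010100 + 1 = 01000101100 (i.e. 556).
  01001101011
+ 01000101100
= 10010010111
Result 10010010111: MSB = 1 → 1175 − 2048 = -873.
Both addends (after negating the subtrahend) are non-negative but the stored result is negative: signed overflow. The true value 619 − (-556) = 1175 lies outside [-1024, 1023].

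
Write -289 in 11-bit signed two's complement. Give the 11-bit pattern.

11011011111

|-289| = 289 = 00100100001 in 11 bits.
Invert the bits: 11011011110. Add 1: 11011011111.
Check: 11011011111 reads as 1759 − 2048 = -289.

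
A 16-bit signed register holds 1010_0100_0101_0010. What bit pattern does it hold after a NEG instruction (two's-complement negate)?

Invert: 0101101110101101. Add 1: 0101101110101110.

0101101110101110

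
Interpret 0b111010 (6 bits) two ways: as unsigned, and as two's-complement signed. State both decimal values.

Unsigned: 111010 = 58.
Signed: MSB=1 → 58 − 64 = -6.

unsigned = 58, signed = -6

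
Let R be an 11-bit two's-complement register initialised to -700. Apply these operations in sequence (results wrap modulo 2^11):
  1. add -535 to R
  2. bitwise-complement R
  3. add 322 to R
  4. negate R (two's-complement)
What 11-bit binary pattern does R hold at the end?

00111101100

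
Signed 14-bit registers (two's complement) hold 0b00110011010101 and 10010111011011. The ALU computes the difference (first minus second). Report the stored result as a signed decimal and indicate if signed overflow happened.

0b00110011010101 → 00110011010101 = 3285 (signed)
10010111011011 = -6693 (signed)
Subtract via negate-and-add: invert 10010111011011 + 1 = 01101000100101 (i.e. 6693).
  00110011010101
+ 01101000100101
= 10011011111010
Result 10011011111010: MSB = 1 → 9978 − 16384 = -6406.
Both addends (after negating the subtrahend) are non-negative but the stored result is negative: signed overflow. The true value 3285 − (-6693) = 9978 lies outside [-8192, 8191].

-6406; overflow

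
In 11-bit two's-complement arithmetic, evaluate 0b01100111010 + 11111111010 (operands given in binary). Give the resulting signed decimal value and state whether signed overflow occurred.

820; no overflow

0b01100111010 → 01100111010 = 826 (signed)
11111111010 = -6 (signed)
  01100111010
+ 11111111010
= 01100110100  (discard carry-out 1)
Result 01100110100: MSB = 0 → value 820.
Addends have opposite signs, so signed overflow cannot occur.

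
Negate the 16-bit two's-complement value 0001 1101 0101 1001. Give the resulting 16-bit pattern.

Invert: 1110001010100110. Add 1: 1110001010100111.

1110001010100111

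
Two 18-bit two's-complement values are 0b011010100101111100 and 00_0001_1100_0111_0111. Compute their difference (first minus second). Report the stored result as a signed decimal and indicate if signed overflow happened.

101637; no overflow

0b011010100101111100 → 011010100101111100 = 108924 (signed)
00_0001_1100_0111_0111 → 000001110001110111 = 7287 (signed)
Subtract via negate-and-add: invert 000001110001110111 + 1 = 111110001110001001 (i.e. -7287).
  011010100101111100
+ 111110001110001001
= 011000110100000101  (discard carry-out 1)
Result 011000110100000101: MSB = 0 → value 101637.
Addends (after negating the subtrahend) have opposite signs, so signed overflow cannot occur.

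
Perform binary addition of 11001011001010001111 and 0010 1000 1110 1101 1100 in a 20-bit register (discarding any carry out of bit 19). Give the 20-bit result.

  11001011001010001111
+ 00101000111011011100
= 11110100000101101011

11110100000101101011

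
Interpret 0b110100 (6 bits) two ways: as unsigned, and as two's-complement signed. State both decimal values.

Unsigned: 110100 = 52.
Signed: MSB=1 → 52 − 64 = -12.

unsigned = 52, signed = -12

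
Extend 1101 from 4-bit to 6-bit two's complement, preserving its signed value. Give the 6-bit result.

MSB of 1101 is 1; replicate it into the new high bits.
11|1101 → 111101 (still -3).

111101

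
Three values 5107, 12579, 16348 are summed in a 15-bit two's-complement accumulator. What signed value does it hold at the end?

1266

5107 + 12579 = 17686 → wraps to -15082 (100010100010110)
-15082 + 16348 = 1266 (000010011110010)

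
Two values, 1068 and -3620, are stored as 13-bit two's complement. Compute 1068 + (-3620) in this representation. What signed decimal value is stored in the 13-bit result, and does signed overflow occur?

-2552; no overflow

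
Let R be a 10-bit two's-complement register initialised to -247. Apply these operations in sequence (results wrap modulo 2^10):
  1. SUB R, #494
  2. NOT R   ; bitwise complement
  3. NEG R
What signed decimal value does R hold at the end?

284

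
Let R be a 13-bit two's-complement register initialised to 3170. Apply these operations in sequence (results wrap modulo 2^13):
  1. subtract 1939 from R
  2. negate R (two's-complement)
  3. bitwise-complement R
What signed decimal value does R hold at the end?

1230

Start: R = 3170 = 0110001100010.
R = 3170 − 1939 = 1231 = 0010011001111
R = −(1231) = -1231 = 1101100110001
R = NOT 1101100110001 = 0010011001110 = 1230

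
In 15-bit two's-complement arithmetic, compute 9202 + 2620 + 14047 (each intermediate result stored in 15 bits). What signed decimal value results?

-6899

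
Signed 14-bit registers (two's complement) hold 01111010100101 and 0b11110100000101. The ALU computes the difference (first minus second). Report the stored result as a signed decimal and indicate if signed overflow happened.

-7776; overflow

01111010100101 = 7845 (signed)
0b11110100000101 → 11110100000101 = -763 (signed)
Subtract via negate-and-add: invert 11110100000101 + 1 = 00001011111011 (i.e. 763).
  01111010100101
+ 00001011111011
= 10000110100000
Result 10000110100000: MSB = 1 → 8608 − 16384 = -7776.
Both addends (after negating the subtrahend) are non-negative but the stored result is negative: signed overflow. The true value 7845 − (-763) = 8608 lies outside [-8192, 8191].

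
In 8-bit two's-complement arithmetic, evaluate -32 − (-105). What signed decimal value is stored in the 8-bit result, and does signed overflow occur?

-32 → 11100000
-105 → 10010111
Subtract via negate-and-add: invert 10010111 + 1 = 01101001 (i.e. 105).
  11100000
+ 01101001
= 01001001  (discard carry-out 1)
Result 01001001: MSB = 0 → value 73.
Addends (after negating the subtrahend) have opposite signs, so signed overflow cannot occur.

73; no overflow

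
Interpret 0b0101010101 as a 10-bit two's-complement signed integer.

MSB is 0, so the value is non-negative: 0101010101 = 341.

341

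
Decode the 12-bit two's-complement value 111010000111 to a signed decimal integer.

MSB is 1, so the value is negative.
Invert: 000101111000. Add 1: 000101111001 = 377. So the value is −377.

-377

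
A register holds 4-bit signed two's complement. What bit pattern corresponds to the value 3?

0011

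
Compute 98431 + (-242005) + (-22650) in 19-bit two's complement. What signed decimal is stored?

98431 + (-242005) = -143574 (1011100111100101010)
-143574 + (-22650) = -166224 (1010111011010110000)

-166224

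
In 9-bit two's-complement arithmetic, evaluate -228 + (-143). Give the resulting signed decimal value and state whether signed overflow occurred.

-228 → 100011100
-143 → 101110001
  100011100
+ 101110001
= 010001101  (discard carry-out 1)
Result 010001101: MSB = 0 → value 141.
Both addends are negative but the stored result is non-negative: signed overflow. The true value -228 + (-143) = -371 lies outside [-256, 255].

141; overflow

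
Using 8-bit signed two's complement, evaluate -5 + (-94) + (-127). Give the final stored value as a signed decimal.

-5 + (-94) = -99 (10011101)
-99 + (-127) = -226 → wraps to 30 (00011110)

30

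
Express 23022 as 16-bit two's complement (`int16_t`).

0101100111101110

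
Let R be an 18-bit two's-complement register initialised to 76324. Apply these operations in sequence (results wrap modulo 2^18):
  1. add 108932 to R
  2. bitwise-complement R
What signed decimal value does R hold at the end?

Start: R = 76324 = 010010101000100100.
R = 76324 + 108932 = 185256; wraps to -76888 = 101101001110101000
R = NOT 101101001110101000 = 010010110001010111 = 76887

76887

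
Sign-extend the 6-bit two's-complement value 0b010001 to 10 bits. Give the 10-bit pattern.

0000010001

MSB of 010001 is 0; replicate it into the new high bits.
0000|010001 → 0000010001 (still 17).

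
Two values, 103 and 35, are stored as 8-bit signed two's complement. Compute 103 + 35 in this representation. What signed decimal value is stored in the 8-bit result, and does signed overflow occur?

103 → 01100111
35 → 00100011
  01100111
+ 00100011
= 10001010
Result 10001010: MSB = 1 → 138 − 256 = -118.
Both addends are non-negative but the stored result is negative: signed overflow. The true value 103 + 35 = 138 lies outside [-128, 127].

-118; overflow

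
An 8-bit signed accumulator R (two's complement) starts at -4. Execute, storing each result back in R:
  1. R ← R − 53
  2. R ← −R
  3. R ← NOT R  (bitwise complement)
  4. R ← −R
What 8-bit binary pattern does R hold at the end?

00111010

Start: R = -4 = 11111100.
R = -4 − 53 = -57 = 11000111
R = −(-57) = 57 = 00111001
R = NOT 00111001 = 11000110 = -58
R = −(-58) = 58 = 00111010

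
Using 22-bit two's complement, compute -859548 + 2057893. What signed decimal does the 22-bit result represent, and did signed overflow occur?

-859548 → 1100101110001001100100
2057893 → 0111110110011010100101
  1100101110001001100100
+ 0111110110011010100101
= 0100100100100100001001  (discard carry-out 1)
Result 0100100100100100001001: MSB = 0 → value 1198345.
Addends have opposite signs, so signed overflow cannot occur.

1198345; no overflow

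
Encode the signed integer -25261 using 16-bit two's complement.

1001110101010011

|-25261| = 25261 = 0110001010101101 in 16 bits.
Invert the bits: 1001110101010010. Add 1: 1001110101010011.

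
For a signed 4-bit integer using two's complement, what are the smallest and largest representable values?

Minimum: −2^3 = -8.
Maximum: 2^3 − 1 = 7.

min = -8, max = 7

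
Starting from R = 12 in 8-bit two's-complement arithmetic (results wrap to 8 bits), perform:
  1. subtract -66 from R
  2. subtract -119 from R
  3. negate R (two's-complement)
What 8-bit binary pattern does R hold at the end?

Start: R = 12 = 00001100.
R = 12 − (-66) = 78 = 01001110
R = 78 − (-119) = 197; wraps to -59 = 11000101
R = −(-59) = 59 = 00111011

00111011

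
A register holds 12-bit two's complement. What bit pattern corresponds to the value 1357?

010101001101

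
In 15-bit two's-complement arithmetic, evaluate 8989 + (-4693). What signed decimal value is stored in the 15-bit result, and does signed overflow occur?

8989 → 010001100011101
-4693 → 110110110101011
  010001100011101
+ 110110110101011
= 001000011001000  (discard carry-out 1)
Result 001000011001000: MSB = 0 → value 4296.
Addends have opposite signs, so signed overflow cannot occur.

4296; no overflow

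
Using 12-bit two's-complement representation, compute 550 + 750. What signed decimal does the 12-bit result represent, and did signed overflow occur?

550 → 001000100110
750 → 001011101110
  001000100110
+ 001011101110
= 010100010100
Result 010100010100: MSB = 0 → value 1300.
Both addends are non-negative and so is the stored result: no signed overflow.

1300; no overflow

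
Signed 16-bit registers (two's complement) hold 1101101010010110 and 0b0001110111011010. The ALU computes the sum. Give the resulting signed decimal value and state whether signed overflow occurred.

-1936; no overflow

1101101010010110 = -9578 (signed)
0b0001110111011010 → 0001110111011010 = 7642 (signed)
  1101101010010110
+ 0001110111011010
= 1111100001110000
Result 1111100001110000: MSB = 1 → 63600 − 65536 = -1936.
Addends have opposite signs, so signed overflow cannot occur.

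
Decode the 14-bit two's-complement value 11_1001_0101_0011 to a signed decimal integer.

-1709

MSB is 1, so the value is negative.
Invert: 00011010101100. Add 1: 00011010101101 = 1709. So the value is −1709.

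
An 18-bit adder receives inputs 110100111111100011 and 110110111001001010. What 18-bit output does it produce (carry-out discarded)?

  110100111111100011
+ 110110111001001010
= 101011111000101101  (discard carry-out 1)

101011111000101101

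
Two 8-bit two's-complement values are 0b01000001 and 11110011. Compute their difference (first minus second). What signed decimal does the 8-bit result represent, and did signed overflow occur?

78; no overflow

0b01000001 → 01000001 = 65 (signed)
11110011 = -13 (signed)
Subtract via negate-and-add: invert 11110011 + 1 = 00001101 (i.e. 13).
  01000001
+ 00001101
= 01001110
Result 01001110: MSB = 0 → value 78.
Both addends (after negating the subtrahend) are non-negative and so is the stored result: no signed overflow.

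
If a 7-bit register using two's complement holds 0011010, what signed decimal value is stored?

26

MSB is 0, so the value is non-negative: 0011010 = 26.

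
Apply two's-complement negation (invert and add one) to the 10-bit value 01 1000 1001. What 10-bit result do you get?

1001110111

Invert: 1001110110. Add 1: 1001110111.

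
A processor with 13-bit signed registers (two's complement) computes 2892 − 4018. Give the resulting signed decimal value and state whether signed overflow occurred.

-1126; no overflow

2892 → 0101101001100
4018 → 0111110110010
Subtract via negate-and-add: invert 0111110110010 + 1 = 1000001001110 (i.e. -4018).
  0101101001100
+ 1000001001110
= 1101110011010
Result 1101110011010: MSB = 1 → 7066 − 8192 = -1126.
Addends (after negating the subtrahend) have opposite signs, so signed overflow cannot occur.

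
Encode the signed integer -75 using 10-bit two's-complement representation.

|-75| = 75 = 0001001011 in 10 bits.
Invert the bits: 1110110100. Add 1: 1110110101.

1110110101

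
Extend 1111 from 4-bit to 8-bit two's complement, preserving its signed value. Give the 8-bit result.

11111111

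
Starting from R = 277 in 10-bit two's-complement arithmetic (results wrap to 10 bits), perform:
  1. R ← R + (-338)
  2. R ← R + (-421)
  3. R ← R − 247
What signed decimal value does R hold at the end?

Start: R = 277 = 0100010101.
R = 277 + (-338) = -61 = 1111000011
R = -61 + (-421) = -482 = 1000011110
R = -482 − 247 = -729; wraps to 295 = 0100100111

295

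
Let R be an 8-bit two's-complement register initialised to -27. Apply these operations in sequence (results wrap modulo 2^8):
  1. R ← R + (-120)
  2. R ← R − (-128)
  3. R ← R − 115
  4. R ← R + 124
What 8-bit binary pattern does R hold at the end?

11110110

Start: R = -27 = 11100101.
R = -27 + (-120) = -147; wraps to 109 = 01101101
R = 109 − (-128) = 237; wraps to -19 = 11101101
R = -19 − 115 = -134; wraps to 122 = 01111010
R = 122 + 124 = 246; wraps to -10 = 11110110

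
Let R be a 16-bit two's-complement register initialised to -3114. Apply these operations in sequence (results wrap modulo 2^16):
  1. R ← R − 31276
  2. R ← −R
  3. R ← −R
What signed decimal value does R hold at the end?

31146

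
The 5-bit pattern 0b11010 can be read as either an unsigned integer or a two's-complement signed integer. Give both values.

unsigned = 26, signed = -6

Unsigned: 11010 = 26.
Signed: MSB=1 → 26 − 32 = -6.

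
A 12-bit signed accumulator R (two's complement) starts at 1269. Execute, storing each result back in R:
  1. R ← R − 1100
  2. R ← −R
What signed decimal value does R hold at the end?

Start: R = 1269 = 010011110101.
R = 1269 − 1100 = 169 = 000010101001
R = −(169) = -169 = 111101010111

-169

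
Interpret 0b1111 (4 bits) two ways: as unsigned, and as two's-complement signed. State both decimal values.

Unsigned: 1111 = 15.
Signed: MSB=1 → 15 − 16 = -1.

unsigned = 15, signed = -1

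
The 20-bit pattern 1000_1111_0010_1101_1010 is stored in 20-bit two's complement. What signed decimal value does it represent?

-462118

MSB is 1, so the value is negative.
Invert: 01110000110100100101. Add 1: 01110000110100100110 = 462118. So the value is −462118.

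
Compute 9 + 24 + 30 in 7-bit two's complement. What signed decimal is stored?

9 + 24 = 33 (0100001)
33 + 30 = 63 (0111111)

63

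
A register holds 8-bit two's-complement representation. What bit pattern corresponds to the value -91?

10100101

|-91| = 91 = 01011011 in 8 bits.
Invert the bits: 10100100. Add 1: 10100101.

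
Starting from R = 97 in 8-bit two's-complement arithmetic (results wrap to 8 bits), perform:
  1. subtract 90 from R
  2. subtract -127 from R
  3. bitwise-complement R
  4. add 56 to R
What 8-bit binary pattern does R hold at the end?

10110001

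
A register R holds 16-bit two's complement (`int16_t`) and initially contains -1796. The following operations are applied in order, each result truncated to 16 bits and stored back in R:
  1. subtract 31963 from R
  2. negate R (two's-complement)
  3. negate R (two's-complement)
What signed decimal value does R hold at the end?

31777

Start: R = -1796 = 1111100011111100.
R = -1796 − 31963 = -33759; wraps to 31777 = 0111110000100001
R = −(31777) = -31777 = 1000001111011111
R = −(-31777) = 31777 = 0111110000100001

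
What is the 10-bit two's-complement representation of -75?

1110110101

|-75| = 75 = 0001001011 in 10 bits.
Invert the bits: 1110110100. Add 1: 1110110101.
Check: 1110110101 reads as 949 − 1024 = -75.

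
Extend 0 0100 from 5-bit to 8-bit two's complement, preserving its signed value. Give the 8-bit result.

MSB of 00100 is 0; replicate it into the new high bits.
000|00100 → 00000100 (still 4).

00000100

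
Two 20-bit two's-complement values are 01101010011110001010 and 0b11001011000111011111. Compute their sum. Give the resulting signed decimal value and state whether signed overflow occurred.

01101010011110001010 = 436106 (signed)
0b11001011000111011111 → 11001011000111011111 = -216609 (signed)
  01101010011110001010
+ 11001011000111011111
= 00110101100101101001  (discard carry-out 1)
Result 00110101100101101001: MSB = 0 → value 219497.
Addends have opposite signs, so signed overflow cannot occur.

219497; no overflow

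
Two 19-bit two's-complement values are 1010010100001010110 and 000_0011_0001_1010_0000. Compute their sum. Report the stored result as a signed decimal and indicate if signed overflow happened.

-173578; no overflow

1010010100001010110 = -186282 (signed)
000_0011_0001_1010_0000 → 0000011000110100000 = 12704 (signed)
  1010010100001010110
+ 0000011000110100000
= 1010101100111110110
Result 1010101100111110110: MSB = 1 → 350710 − 524288 = -173578.
Addends have opposite signs, so signed overflow cannot occur.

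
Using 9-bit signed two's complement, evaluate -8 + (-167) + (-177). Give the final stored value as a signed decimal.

160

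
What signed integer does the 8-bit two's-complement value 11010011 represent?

-45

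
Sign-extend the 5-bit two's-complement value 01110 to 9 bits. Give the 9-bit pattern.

MSB of 01110 is 0; replicate it into the new high bits.
0000|01110 → 000001110 (still 14).

000001110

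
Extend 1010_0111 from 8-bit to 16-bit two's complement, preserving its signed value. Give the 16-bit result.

1111111110100111

MSB of 10100111 is 1; replicate it into the new high bits.
11111111|10100111 → 1111111110100111 (still -89).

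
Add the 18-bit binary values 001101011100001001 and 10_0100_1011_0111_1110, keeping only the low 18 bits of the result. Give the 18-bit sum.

110010001010000111

  001101011100001001
+ 100100101101111110
= 110010001010000111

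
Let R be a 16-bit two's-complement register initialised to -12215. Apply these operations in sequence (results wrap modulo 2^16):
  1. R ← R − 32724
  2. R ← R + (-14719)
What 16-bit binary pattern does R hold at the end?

0001011011110110

Start: R = -12215 = 1101000001001001.
R = -12215 − 32724 = -44939; wraps to 20597 = 0101000001110101
R = 20597 + (-14719) = 5878 = 0001011011110110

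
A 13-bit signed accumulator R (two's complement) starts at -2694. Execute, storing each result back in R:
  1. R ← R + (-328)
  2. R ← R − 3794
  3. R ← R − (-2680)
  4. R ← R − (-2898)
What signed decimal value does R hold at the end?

Start: R = -2694 = 1010101111010.
R = -2694 + (-328) = -3022 = 1010000110010
R = -3022 − 3794 = -6816; wraps to 1376 = 0010101100000
R = 1376 − (-2680) = 4056 = 0111111011000
R = 4056 − (-2898) = 6954; wraps to -1238 = 1101100101010

-1238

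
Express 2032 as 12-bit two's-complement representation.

011111110000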